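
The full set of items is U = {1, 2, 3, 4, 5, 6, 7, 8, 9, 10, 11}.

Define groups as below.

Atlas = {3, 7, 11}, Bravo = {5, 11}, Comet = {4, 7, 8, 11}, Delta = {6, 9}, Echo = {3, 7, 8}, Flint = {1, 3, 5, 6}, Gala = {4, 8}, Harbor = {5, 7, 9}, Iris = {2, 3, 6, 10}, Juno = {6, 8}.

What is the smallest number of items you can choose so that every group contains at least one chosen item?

The 4 items {6, 7, 8, 11} hit every group.
No choice of 3 items meets every group, so 4 is the minimum.

4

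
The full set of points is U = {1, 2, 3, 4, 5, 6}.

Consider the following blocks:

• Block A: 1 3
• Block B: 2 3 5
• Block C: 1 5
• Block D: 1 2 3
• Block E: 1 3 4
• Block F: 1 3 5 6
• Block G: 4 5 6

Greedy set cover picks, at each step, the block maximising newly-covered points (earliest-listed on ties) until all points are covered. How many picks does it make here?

Greedy: pick F (covers 4 new) → pick B (covers 1 new) → pick E (covers 1 new). Total picks: 3.
(The true minimum cover uses only 2 blocks, so greedy is not optimal here.)

3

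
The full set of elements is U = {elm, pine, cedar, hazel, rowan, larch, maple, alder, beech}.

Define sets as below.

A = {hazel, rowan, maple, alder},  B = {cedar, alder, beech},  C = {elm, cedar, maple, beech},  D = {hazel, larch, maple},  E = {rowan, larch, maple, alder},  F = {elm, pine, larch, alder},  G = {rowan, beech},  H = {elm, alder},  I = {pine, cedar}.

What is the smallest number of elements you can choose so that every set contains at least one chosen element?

4

T = {cedar, larch, alder, beech} meets every set (each contains at least one member of T), and |T| = 4.
The sets D, G, H, I are pairwise disjoint, so any hitting set needs a separate element for each — at least 4. Hence 4 is optimal.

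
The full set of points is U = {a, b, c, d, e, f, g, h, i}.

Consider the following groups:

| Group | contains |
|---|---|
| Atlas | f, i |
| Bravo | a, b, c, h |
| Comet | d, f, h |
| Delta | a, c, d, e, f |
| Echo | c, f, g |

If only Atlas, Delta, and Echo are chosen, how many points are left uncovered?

Union of Atlas, Delta, Echo = {a, c, d, e, f, g, i}.
Not covered: b, h — 2 points.

2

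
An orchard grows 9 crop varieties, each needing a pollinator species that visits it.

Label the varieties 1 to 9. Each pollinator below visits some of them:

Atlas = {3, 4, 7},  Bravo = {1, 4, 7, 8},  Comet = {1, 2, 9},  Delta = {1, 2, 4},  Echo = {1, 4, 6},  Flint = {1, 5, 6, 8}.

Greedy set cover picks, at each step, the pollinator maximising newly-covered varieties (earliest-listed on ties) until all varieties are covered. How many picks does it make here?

4

Greedy: pick Bravo (covers 4 new) → pick Comet (covers 2 new) → pick Flint (covers 2 new) → pick Atlas (covers 1 new). Total picks: 4.
(The true minimum cover uses only 3 pollinators, so greedy is not optimal here.)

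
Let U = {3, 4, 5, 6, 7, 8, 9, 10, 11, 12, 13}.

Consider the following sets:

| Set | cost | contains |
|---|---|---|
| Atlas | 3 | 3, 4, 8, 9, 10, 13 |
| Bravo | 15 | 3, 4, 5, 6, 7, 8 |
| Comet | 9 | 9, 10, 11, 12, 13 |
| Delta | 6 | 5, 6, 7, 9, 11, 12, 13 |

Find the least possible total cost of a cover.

Atlas, Delta together cover every point (Atlas ∪ Delta = {3, 4, 5, 6, 7, 8, 9, 10, 11, 12, 13}); total cost 3 + 6 = 9.
No covering selection has total cost below 9.

9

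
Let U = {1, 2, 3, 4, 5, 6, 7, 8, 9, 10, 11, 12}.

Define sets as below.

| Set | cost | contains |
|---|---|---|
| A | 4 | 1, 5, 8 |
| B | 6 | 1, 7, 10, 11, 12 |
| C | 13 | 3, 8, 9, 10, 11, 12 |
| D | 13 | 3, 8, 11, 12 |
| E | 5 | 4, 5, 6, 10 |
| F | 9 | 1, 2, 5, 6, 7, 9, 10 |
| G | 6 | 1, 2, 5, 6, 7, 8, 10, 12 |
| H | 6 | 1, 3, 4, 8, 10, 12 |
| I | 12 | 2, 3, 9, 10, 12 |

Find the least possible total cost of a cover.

21

B, F, H together cover every item (B ∪ F ∪ H = {1, 2, 3, 4, 5, 6, 7, 8, 9, 10, 11, 12}); total cost 6 + 9 + 6 = 21.
The greedy pick G, H, B, F costs 27; no covering selection beats 21.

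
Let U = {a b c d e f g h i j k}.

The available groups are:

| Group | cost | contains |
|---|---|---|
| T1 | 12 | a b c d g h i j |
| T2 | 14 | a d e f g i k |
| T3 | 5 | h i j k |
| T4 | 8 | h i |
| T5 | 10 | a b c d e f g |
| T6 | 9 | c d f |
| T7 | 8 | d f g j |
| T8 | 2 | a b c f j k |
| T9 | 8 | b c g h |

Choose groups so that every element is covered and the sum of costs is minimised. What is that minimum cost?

T3, T5 together cover every element (T3 ∪ T5 = {a, b, c, d, e, f, g, h, i, j, k}); total cost 5 + 10 = 15.
The greedy pick T8, T3, T5 costs 17; no covering selection beats 15.

15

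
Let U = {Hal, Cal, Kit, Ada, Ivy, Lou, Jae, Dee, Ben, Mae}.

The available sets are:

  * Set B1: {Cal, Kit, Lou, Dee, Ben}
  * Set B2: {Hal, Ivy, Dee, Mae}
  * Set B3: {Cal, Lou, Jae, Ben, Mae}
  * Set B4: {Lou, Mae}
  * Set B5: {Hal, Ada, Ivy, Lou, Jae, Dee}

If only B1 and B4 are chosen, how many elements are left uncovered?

4

Union of B1, B4 = {Cal, Kit, Lou, Dee, Ben, Mae}.
Not covered: Hal, Ada, Ivy, Jae — 4 elements.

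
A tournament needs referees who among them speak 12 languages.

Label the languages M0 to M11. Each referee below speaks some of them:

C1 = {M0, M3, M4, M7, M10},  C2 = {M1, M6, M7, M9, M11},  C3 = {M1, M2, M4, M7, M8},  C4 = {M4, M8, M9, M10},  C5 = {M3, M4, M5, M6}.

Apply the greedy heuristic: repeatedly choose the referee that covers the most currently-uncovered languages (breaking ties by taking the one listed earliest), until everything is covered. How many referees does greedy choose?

Greedy: pick C1 (covers 5 new) → pick C2 (covers 4 new) → pick C3 (covers 2 new) → pick C5 (covers 1 new). Total picks: 4.

4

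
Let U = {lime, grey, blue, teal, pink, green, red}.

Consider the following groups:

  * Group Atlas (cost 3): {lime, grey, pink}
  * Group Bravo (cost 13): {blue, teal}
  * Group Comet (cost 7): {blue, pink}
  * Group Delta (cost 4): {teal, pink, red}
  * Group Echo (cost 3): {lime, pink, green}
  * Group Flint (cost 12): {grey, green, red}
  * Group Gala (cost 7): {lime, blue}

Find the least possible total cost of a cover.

Atlas, Delta, Echo, Gala together cover every point (Atlas ∪ Delta ∪ Echo ∪ Gala = {lime, grey, blue, teal, pink, green, red}); total cost 3 + 4 + 3 + 7 = 17.
No covering selection has total cost below 17.

17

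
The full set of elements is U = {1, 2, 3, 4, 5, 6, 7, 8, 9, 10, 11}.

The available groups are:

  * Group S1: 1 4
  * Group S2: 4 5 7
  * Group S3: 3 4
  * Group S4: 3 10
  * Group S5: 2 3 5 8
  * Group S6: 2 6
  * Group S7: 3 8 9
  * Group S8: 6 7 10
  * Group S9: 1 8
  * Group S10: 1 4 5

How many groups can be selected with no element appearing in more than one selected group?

S2, S4, S6, S9 are pairwise disjoint (S2={4,5,7}; S4={3,10}; S6={2,6}; S9={1,8}).
Every remaining group overlaps one of these, and no 5 of the listed groups are pairwise disjoint, so 4 is the maximum.

4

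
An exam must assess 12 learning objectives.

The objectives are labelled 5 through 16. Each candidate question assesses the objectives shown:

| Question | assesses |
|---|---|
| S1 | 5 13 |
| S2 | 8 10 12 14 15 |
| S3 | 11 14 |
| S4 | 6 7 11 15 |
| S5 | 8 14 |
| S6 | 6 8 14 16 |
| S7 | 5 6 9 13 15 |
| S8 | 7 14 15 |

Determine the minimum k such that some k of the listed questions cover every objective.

Take {S2, S4, S6, S7}. Their union is {5, 6, 7, 8, 9, 10, 11, 12, 13, 14, 15, 16}, which is all 12 objectives.
No 3 of the 8 questions cover everything (all 56 combinations miss at least one objective), so 4 is optimal.

4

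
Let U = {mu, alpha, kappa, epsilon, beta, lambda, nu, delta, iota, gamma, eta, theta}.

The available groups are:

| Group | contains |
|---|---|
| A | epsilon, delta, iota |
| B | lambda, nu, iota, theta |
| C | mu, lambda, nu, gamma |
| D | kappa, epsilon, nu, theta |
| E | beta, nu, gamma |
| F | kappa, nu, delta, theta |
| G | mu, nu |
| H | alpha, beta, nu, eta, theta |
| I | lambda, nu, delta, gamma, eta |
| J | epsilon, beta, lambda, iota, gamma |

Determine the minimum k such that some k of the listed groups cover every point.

4

A and C and F and H together: A ∪ C ∪ F ∪ H = {mu, alpha, kappa, epsilon, beta, lambda, nu, delta, iota, gamma, eta, theta} — every point is covered.
No 3 of the 10 groups cover everything (all 120 combinations miss at least one point), so 4 is optimal.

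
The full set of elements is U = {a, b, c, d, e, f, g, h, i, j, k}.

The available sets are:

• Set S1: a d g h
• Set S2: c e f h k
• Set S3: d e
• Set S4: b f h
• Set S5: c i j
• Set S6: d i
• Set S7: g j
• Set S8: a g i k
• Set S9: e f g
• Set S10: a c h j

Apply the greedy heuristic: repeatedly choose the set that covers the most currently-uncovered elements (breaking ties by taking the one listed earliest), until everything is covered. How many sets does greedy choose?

4

Greedy: pick S2 (covers 5 new) → pick S1 (covers 3 new) → pick S5 (covers 2 new) → pick S4 (covers 1 new). Total picks: 4.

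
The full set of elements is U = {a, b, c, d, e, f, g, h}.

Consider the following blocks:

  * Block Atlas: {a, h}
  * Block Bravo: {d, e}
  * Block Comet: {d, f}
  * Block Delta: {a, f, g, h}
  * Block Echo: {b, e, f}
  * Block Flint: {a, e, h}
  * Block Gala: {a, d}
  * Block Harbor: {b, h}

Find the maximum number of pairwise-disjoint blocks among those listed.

Bravo, Harbor are pairwise disjoint (Bravo={d,e}; Harbor={b,h}).
Every remaining block overlaps one of these, and no 3 of the listed blocks are pairwise disjoint, so 2 is the maximum.

2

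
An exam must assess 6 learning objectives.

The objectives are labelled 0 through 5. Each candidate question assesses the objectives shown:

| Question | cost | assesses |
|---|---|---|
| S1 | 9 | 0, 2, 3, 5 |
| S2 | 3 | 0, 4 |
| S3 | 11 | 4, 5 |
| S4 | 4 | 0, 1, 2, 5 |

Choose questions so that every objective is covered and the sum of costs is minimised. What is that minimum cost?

S1, S2, S4 together cover every objective (S1 ∪ S2 ∪ S4 = {0, 1, 2, 3, 4, 5}); total cost 9 + 3 + 4 = 16.
No covering selection has total cost below 16.

16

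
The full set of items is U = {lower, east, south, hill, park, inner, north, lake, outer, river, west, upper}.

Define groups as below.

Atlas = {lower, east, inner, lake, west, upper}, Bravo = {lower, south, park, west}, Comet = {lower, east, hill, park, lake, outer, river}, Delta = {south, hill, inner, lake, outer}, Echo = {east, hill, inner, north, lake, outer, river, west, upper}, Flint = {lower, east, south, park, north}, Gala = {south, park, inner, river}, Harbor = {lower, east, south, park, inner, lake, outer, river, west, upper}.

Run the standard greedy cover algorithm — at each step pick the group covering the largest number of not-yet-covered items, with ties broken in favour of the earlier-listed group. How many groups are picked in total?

Greedy: pick Harbor (covers 10 new) → pick Echo (covers 2 new). Total picks: 2.

2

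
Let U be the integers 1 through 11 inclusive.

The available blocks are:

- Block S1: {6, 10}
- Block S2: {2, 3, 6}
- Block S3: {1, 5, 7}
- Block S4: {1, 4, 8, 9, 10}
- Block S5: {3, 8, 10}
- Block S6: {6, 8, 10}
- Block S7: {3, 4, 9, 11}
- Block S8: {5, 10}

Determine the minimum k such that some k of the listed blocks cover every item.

S2, S3, S4, and S7 cover everything between them: the union {1, 2, 3, 4, 5, 6, 7, 8, 9, 10, 11} is all of U.
Only S7 contains 11, so S7 is forced; the remaining 7 items need at least 3 more blocks (each remaining block adds at most 3) — so at least 4 blocks are needed, and 4 is optimal.

4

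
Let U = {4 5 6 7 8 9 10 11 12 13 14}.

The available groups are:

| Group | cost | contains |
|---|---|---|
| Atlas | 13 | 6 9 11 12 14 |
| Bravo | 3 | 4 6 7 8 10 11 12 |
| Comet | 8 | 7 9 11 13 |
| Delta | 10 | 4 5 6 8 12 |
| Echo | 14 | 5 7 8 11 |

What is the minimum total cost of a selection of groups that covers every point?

Atlas, Bravo, Comet, Delta together cover every point (Atlas ∪ Bravo ∪ Comet ∪ Delta = {4, 5, 6, 7, 8, 9, 10, 11, 12, 13, 14}); total cost 13 + 3 + 8 + 10 = 34.
No covering selection has total cost below 34.

34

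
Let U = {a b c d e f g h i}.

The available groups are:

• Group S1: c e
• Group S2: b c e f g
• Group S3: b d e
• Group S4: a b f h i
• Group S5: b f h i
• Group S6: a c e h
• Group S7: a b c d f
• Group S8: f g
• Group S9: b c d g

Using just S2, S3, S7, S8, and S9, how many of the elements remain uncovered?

2

Union of S2, S3, S7, S8, S9 = {a, b, c, d, e, f, g}.
Not covered: h, i — 2 elements.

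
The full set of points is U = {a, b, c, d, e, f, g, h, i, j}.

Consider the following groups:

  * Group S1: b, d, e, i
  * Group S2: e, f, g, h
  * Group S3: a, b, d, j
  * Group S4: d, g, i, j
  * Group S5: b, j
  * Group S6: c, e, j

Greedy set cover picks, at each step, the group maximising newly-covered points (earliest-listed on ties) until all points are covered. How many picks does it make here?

Greedy: pick S1 (covers 4 new) → pick S2 (covers 3 new) → pick S3 (covers 2 new) → pick S6 (covers 1 new). Total picks: 4.

4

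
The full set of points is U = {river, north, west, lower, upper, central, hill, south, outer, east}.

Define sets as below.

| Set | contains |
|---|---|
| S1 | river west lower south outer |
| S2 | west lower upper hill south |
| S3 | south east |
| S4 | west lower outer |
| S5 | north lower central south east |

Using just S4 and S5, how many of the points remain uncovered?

3

Union of S4, S5 = {north, west, lower, central, south, outer, east}.
Not covered: river, upper, hill — 3 points.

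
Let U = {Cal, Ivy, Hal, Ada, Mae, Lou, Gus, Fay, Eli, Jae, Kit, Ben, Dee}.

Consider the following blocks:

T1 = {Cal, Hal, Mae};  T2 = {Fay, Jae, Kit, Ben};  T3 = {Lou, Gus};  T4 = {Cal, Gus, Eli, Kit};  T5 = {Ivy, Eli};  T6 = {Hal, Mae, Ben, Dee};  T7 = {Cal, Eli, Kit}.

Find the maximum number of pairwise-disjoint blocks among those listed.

4

T1, T2, T3, T5 are pairwise disjoint (T1={Cal,Hal,Mae}; T2={Fay,Jae,Kit,Ben}; T3={Lou,Gus}; T5={Ivy,Eli}).
Every remaining block overlaps one of these, and no 5 of the listed blocks are pairwise disjoint, so 4 is the maximum.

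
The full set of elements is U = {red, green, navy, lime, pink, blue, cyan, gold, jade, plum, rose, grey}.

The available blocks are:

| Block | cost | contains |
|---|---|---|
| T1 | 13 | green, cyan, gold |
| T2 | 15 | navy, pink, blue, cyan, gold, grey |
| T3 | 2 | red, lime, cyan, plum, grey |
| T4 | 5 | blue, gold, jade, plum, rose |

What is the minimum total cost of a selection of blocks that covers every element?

T1, T2, T3, T4 together cover every element (T1 ∪ T2 ∪ T3 ∪ T4 = {red, green, navy, lime, pink, blue, cyan, gold, jade, plum, rose, grey}); total cost 13 + 15 + 2 + 5 = 35.
No covering selection has total cost below 35.

35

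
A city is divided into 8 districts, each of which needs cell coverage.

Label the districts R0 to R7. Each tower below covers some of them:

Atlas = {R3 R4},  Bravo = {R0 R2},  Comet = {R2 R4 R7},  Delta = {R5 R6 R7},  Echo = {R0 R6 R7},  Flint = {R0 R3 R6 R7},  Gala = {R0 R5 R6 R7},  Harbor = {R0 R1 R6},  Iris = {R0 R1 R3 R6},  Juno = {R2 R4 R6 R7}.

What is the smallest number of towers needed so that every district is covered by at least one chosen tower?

3

Take {Delta, Iris, Juno}. Their union is {R0, R1, R2, R3, R4, R5, R6, R7}, which is all 8 districts.
No 2 of the 10 towers cover everything (all 45 combinations miss at least one district), so 3 is optimal.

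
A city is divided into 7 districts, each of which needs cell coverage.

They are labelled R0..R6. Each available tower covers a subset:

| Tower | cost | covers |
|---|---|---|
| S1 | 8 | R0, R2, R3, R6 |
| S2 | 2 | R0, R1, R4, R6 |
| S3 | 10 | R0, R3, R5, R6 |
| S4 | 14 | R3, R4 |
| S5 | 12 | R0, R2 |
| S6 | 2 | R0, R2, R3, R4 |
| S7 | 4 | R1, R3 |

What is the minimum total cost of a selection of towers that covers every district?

14

S2, S3, S6 together cover every district (S2 ∪ S3 ∪ S6 = {R0, R1, R2, R3, R4, R5, R6}); total cost 2 + 10 + 2 = 14.
No covering selection has total cost below 14.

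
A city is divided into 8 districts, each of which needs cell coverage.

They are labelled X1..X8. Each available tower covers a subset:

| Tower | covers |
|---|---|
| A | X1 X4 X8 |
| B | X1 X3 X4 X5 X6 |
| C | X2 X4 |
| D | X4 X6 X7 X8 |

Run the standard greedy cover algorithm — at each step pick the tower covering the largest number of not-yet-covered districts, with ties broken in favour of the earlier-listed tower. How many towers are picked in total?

3

Greedy: pick B (covers 5 new) → pick D (covers 2 new) → pick C (covers 1 new). Total picks: 3.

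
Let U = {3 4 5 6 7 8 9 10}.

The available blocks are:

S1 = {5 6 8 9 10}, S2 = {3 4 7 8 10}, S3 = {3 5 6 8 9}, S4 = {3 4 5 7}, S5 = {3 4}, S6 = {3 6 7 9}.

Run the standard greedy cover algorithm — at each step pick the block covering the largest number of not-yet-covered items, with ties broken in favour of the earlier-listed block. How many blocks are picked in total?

2

Greedy: pick S1 (covers 5 new) → pick S2 (covers 3 new). Total picks: 2.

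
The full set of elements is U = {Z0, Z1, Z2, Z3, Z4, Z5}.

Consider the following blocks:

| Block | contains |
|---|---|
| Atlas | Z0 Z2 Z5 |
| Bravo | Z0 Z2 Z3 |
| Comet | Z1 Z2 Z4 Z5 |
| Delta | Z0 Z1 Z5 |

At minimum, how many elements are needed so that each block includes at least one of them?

The 2 elements {Z1, Z2} hit every block.
No single element lies in every block, so at least 2 are needed and 2 is optimal.

2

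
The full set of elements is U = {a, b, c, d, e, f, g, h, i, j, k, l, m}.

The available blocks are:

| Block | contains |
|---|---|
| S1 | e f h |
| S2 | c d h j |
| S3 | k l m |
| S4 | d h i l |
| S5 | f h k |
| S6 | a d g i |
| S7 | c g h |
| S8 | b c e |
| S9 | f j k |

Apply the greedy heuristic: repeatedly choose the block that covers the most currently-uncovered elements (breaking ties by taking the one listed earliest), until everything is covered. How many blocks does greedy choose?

5

Greedy: pick S2 (covers 4 new) → pick S3 (covers 3 new) → pick S6 (covers 3 new) → pick S1 (covers 2 new) → pick S8 (covers 1 new). Total picks: 5.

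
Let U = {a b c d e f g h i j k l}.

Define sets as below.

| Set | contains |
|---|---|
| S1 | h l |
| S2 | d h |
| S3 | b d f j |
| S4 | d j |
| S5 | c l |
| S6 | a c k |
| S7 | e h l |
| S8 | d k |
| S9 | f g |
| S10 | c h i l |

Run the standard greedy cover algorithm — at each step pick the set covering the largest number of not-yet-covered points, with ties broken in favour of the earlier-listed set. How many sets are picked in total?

5

Greedy: pick S3 (covers 4 new) → pick S10 (covers 4 new) → pick S6 (covers 2 new) → pick S7 (covers 1 new) → pick S9 (covers 1 new). Total picks: 5.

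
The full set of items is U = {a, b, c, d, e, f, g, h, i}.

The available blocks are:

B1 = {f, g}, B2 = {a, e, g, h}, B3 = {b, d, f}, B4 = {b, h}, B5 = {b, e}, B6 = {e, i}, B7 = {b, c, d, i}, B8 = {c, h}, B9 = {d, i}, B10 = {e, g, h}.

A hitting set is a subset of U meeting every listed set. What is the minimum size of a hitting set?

T = {e, f, h, i} meets every block (each contains at least one member of T), and |T| = 4.
The blocks B1, B5, B8, B9 are pairwise disjoint, so any hitting set needs a separate item for each — at least 4. Hence 4 is optimal.

4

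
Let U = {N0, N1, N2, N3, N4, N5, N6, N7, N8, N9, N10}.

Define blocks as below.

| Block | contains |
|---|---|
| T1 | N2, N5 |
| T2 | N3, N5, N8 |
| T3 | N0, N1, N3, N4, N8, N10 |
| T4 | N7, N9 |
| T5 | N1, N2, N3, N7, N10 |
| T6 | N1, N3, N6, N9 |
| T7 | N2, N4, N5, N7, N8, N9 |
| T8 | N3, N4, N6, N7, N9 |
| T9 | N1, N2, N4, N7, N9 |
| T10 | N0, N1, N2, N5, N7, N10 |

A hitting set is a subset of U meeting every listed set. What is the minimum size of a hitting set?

3

Take H = {N2, N3, N7}. Each listed block contains at least one of these, so H is a hitting set of size 3.
The blocks T1, T3, T4 are pairwise disjoint, so any hitting set needs a separate item for each — at least 3. Hence 3 is optimal.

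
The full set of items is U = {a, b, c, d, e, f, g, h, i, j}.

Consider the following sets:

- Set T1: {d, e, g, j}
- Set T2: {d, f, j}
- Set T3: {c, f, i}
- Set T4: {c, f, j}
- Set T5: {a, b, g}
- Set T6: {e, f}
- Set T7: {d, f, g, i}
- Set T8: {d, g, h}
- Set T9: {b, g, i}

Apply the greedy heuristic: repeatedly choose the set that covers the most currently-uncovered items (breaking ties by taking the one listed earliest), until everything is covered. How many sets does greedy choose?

Greedy: pick T1 (covers 4 new) → pick T3 (covers 3 new) → pick T5 (covers 2 new) → pick T8 (covers 1 new). Total picks: 4.

4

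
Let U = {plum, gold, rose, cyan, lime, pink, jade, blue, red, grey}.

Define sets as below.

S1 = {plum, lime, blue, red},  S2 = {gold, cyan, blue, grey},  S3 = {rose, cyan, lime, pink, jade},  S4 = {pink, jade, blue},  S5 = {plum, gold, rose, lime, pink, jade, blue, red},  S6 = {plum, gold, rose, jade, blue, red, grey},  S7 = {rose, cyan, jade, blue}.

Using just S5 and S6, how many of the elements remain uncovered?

Union of S5, S6 = {plum, gold, rose, lime, pink, jade, blue, red, grey}.
Not covered: cyan — 1 element.

1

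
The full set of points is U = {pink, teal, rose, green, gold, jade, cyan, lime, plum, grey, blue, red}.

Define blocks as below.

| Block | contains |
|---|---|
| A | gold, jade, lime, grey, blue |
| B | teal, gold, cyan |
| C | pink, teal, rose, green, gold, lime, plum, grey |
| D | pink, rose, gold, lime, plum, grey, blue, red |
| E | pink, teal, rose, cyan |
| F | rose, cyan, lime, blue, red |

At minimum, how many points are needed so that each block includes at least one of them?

The 2 points {teal, lime} hit every block.
The blocks A, E are pairwise disjoint, so any hitting set needs a separate point for each — at least 2. Hence 2 is optimal.

2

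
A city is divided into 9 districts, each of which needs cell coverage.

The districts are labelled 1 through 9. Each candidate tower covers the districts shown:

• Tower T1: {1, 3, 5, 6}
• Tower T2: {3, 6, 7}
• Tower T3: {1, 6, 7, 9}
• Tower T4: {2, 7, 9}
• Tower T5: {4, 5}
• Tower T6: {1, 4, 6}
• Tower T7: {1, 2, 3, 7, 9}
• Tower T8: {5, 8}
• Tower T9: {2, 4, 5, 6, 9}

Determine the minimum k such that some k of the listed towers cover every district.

3

T7 and T8 and T9 together: T7 ∪ T8 ∪ T9 = {1, 2, 3, 4, 5, 6, 7, 8, 9} — every district is covered.
Only T8 contains 8, so T8 is forced; the remaining 7 districts need at least 2 more towers (each remaining tower adds at most 5) — so at least 3 towers are needed, and 3 is optimal.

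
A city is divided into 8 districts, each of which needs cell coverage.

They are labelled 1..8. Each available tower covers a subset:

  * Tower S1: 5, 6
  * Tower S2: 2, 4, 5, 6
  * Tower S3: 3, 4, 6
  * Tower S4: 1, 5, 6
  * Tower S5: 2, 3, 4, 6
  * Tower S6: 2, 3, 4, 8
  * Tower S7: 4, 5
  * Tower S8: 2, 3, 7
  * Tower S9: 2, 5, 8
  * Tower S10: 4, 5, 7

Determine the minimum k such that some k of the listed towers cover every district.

3

Take {S4, S6, S8}. Their union is {1, 2, 3, 4, 5, 6, 7, 8}, which is all 8 districts.
Only S4 contains 1, so S4 is forced; the remaining 5 districts need at least 2 more towers (each remaining tower adds at most 4) — so at least 3 towers are needed, and 3 is optimal.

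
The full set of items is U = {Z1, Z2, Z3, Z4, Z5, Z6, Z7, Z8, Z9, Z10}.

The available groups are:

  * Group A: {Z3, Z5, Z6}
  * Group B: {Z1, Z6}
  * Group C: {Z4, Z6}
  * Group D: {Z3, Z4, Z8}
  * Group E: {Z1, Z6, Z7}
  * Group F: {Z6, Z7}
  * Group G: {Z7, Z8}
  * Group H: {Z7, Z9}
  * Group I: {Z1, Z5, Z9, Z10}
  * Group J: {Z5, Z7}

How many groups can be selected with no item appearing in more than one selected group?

3

B, D, J are pairwise disjoint (B={Z1,Z6}; D={Z3,Z4,Z8}; J={Z5,Z7}).
Every remaining group overlaps one of these, and no 4 of the listed groups are pairwise disjoint, so 3 is the maximum.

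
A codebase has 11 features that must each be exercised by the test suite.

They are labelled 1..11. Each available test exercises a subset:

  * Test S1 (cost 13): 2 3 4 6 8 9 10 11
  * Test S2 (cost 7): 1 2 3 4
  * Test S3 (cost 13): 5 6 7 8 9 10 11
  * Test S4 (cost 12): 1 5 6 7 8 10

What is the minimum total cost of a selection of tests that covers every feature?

20

S2, S3 together cover every feature (S2 ∪ S3 = {1, 2, 3, 4, 5, 6, 7, 8, 9, 10, 11}); total cost 7 + 13 = 20.
The greedy pick S1, S4 costs 25; no covering selection beats 20.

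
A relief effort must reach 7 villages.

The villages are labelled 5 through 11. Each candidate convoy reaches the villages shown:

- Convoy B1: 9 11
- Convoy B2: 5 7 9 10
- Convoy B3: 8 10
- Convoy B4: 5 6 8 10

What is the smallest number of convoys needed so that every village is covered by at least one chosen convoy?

3

Take {B1, B2, B4}. Their union is {5, 6, 7, 8, 9, 10, 11}, which is all 7 villages.
Only B4 contains 6, so B4 is forced; the remaining 3 villages need at least 2 more convoys (each remaining convoy adds at most 2) — so at least 3 convoys are needed, and 3 is optimal.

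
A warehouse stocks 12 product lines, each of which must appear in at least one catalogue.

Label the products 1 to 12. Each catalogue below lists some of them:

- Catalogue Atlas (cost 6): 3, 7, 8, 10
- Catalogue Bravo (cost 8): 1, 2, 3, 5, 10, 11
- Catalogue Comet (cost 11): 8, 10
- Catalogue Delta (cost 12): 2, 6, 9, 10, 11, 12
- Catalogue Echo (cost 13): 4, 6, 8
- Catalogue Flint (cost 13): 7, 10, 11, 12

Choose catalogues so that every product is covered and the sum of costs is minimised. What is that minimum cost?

Atlas, Bravo, Delta, Echo together cover every product (Atlas ∪ Bravo ∪ Delta ∪ Echo = {1, 2, 3, 4, 5, 6, 7, 8, 9, 10, 11, 12}); total cost 6 + 8 + 12 + 13 = 39.
No covering selection has total cost below 39.

39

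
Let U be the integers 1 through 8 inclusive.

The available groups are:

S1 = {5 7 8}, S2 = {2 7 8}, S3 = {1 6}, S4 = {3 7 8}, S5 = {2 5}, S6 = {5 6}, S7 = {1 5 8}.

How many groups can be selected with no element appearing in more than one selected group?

3

S3, S4, S5 are pairwise disjoint (S3={1,6}; S4={3,7,8}; S5={2,5}).
Every remaining group overlaps one of these, and no 4 of the listed groups are pairwise disjoint, so 3 is the maximum.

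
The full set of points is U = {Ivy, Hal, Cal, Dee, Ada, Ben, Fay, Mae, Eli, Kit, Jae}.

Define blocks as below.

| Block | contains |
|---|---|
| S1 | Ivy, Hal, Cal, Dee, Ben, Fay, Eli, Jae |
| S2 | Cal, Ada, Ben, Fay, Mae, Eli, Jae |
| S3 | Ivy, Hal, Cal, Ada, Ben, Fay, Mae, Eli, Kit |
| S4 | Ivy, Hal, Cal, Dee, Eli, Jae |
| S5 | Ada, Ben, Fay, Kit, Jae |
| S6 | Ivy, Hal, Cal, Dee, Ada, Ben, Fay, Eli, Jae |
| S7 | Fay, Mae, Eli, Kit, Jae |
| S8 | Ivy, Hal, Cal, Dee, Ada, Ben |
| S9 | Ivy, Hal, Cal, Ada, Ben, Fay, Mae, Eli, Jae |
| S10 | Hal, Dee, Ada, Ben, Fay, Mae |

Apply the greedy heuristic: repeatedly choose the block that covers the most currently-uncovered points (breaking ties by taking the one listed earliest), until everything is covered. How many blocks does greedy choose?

2

Greedy: pick S3 (covers 9 new) → pick S1 (covers 2 new). Total picks: 2.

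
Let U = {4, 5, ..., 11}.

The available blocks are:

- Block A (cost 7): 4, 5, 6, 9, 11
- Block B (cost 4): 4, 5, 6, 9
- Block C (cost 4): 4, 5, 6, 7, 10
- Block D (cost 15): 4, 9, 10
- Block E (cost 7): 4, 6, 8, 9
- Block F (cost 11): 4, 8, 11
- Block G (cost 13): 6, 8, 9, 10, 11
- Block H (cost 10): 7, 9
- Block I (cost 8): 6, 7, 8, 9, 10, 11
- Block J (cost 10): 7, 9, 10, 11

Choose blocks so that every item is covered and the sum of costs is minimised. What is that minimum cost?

C, I together cover every item (C ∪ I = {4, 5, 6, 7, 8, 9, 10, 11}); total cost 4 + 8 = 12.
No covering selection has total cost below 12.

12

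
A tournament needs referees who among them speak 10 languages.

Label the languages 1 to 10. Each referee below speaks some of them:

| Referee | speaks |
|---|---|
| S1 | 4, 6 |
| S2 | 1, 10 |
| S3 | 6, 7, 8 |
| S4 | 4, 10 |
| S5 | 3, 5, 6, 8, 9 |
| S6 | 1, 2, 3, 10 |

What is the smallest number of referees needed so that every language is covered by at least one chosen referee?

Take {S3, S4, S5, S6}. Their union is {1, 2, 3, 4, 5, 6, 7, 8, 9, 10}, which is all 10 languages.
No 3 of the 6 referees cover everything (all 20 combinations miss at least one language), so 4 is optimal.

4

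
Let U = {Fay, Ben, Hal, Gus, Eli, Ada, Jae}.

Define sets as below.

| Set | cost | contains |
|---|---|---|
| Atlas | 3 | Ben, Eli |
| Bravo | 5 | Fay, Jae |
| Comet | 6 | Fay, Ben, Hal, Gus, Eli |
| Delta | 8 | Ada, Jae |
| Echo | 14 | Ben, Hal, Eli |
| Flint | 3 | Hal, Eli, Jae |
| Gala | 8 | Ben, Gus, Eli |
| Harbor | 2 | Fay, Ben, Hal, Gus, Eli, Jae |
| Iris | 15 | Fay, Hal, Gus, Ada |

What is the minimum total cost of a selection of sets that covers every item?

Delta, Harbor together cover every item (Delta ∪ Harbor = {Fay, Ben, Hal, Gus, Eli, Ada, Jae}); total cost 8 + 2 = 10.
No covering selection has total cost below 10.

10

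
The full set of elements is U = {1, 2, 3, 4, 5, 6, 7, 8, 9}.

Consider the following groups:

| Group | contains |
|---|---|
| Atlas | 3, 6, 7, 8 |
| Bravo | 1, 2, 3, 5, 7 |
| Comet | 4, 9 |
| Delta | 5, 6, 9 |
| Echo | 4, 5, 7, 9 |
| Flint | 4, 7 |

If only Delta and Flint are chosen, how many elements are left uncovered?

4

Union of Delta, Flint = {4, 5, 6, 7, 9}.
Not covered: 1, 2, 3, 8 — 4 elements.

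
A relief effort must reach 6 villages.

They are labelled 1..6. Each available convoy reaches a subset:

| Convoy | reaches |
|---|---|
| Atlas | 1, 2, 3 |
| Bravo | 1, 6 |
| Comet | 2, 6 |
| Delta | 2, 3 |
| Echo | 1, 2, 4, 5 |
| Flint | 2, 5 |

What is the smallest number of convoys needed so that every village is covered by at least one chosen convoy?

3

Take {Atlas, Comet, Echo}. Their union is {1, 2, 3, 4, 5, 6}, which is all 6 villages.
Only Echo contains 4, so Echo is forced; the remaining 2 villages need at least 2 more convoys (each remaining convoy adds at most 1) — so at least 3 convoys are needed, and 3 is optimal.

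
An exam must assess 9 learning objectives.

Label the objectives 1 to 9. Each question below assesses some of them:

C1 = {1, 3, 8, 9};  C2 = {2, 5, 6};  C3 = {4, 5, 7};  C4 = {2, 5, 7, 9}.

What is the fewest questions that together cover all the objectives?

C1 and C2 and C3 together: C1 ∪ C2 ∪ C3 = {1, 2, 3, 4, 5, 6, 7, 8, 9} — every objective is covered.
Each question has at most 4 objectives, and 2·4 = 8 < 9 — so at least 3 questions are needed, and 3 is optimal.

3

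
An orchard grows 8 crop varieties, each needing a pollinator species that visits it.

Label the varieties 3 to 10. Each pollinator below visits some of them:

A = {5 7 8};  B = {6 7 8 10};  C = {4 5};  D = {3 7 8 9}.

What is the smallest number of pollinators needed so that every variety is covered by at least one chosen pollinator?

Take {B, C, D}. Their union is {3, 4, 5, 6, 7, 8, 9, 10}, which is all 8 varieties.
Only D contains 3, so D is forced; the remaining 4 varieties need at least 2 more pollinators (each remaining pollinator adds at most 2) — so at least 3 pollinators are needed, and 3 is optimal.

3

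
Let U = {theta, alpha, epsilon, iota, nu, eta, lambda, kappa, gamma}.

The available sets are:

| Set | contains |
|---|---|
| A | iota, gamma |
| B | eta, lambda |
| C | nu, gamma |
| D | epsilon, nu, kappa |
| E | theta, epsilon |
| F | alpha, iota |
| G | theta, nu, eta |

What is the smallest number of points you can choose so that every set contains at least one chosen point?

4

H = {theta, iota, nu, eta} meets every set (each contains at least one member of H), and |H| = 4.
The sets B, C, E, F are pairwise disjoint, so any hitting set needs a separate point for each — at least 4. Hence 4 is optimal.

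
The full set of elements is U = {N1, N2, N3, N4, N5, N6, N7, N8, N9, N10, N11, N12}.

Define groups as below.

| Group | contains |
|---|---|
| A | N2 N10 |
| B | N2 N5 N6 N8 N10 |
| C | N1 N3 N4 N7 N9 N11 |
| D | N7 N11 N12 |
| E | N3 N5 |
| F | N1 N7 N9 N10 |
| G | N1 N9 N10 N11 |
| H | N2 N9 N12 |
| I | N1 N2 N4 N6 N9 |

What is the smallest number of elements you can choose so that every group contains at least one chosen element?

T = {N2, N3, N10, N11} meets every group (each contains at least one member of T), and |T| = 4.
No choice of 3 elements meets every group, so 4 is the minimum.

4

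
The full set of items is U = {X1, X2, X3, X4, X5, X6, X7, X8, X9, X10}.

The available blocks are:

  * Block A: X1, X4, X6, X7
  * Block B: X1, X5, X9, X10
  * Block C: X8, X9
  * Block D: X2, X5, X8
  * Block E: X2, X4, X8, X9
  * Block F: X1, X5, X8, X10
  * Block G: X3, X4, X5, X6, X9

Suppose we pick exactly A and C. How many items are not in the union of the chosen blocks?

Union of A, C = {X1, X4, X6, X7, X8, X9}.
Not covered: X2, X3, X5, X10 — 4 items.

4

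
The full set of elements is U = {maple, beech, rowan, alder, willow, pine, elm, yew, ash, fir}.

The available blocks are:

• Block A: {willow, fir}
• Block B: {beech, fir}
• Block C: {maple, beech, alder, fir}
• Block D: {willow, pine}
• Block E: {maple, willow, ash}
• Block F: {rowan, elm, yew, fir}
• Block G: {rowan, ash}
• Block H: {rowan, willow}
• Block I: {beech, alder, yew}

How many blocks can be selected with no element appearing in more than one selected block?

3

A, G, I are pairwise disjoint (A={willow,fir}; G={rowan,ash}; I={beech,alder,yew}).
Every remaining block overlaps one of these, and no 4 of the listed blocks are pairwise disjoint, so 3 is the maximum.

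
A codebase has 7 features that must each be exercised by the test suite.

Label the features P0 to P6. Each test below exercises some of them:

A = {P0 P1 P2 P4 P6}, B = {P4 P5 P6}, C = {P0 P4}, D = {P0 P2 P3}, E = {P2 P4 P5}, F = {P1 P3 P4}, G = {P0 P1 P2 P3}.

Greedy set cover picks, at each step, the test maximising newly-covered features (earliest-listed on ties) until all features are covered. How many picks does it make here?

3

Greedy: pick A (covers 5 new) → pick B (covers 1 new) → pick D (covers 1 new). Total picks: 3.
(The true minimum cover uses only 2 tests, so greedy is not optimal here.)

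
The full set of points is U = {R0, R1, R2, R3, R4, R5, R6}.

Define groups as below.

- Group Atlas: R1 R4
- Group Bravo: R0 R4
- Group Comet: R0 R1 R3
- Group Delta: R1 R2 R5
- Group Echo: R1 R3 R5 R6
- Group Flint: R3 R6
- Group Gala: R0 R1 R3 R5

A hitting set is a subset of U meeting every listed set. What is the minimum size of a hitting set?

The 3 points {R3, R4, R5} hit every group.
The groups Bravo, Delta, Flint are pairwise disjoint, so any hitting set needs a separate point for each — at least 3. Hence 3 is optimal.

3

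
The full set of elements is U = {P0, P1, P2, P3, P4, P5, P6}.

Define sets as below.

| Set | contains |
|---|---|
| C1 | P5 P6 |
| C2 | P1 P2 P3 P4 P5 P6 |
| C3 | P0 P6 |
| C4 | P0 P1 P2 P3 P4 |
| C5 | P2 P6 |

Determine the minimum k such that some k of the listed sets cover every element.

C2 and C3 together: C2 ∪ C3 = {P0, P1, P2, P3, P4, P5, P6} — every element is covered.
No single set has all 7 elements (the largest, C2, has 6), so 2 is optimal.

2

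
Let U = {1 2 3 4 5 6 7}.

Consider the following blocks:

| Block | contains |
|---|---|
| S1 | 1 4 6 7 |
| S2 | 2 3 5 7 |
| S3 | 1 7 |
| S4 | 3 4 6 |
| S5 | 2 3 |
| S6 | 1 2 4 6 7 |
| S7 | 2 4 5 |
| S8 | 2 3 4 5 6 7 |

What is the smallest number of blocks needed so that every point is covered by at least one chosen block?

2

Take {S1, S2}. Their union is {1, 2, 3, 4, 5, 6, 7}, which is all 7 points.
No single block has all 7 points (the largest, S8, has 6), so 2 is optimal.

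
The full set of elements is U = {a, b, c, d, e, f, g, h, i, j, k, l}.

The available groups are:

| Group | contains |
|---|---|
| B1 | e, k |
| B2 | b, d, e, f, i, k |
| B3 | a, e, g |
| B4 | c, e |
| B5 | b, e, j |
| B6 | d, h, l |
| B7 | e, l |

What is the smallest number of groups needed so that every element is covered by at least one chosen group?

B2, B3, B4, B5, and B6 cover everything between them: the union {a, b, c, d, e, f, g, h, i, j, k, l} is all of U.
No 4 of the 7 groups cover everything (all 35 combinations miss at least one element), so 5 is optimal.

5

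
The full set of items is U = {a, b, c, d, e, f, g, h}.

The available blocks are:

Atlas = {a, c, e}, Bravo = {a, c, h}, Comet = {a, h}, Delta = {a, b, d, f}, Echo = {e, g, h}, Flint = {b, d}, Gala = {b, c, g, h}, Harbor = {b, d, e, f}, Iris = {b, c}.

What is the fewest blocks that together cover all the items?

3

Take {Bravo, Gala, Harbor}. Their union is {a, b, c, d, e, f, g, h}, which is all 8 items.
No 2 of the 9 blocks cover everything (all 36 combinations miss at least one item), so 3 is optimal.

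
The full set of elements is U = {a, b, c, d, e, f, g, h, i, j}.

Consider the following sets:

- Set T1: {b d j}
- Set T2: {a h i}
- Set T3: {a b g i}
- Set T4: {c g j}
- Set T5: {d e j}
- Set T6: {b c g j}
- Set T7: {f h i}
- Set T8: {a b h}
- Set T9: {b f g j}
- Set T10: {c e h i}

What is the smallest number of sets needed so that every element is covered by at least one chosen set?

4

T2 and T4 and T5 and T9 together: T2 ∪ T4 ∪ T5 ∪ T9 = {a, b, c, d, e, f, g, h, i, j} — every element is covered.
No 3 of the 10 sets cover everything (all 120 combinations miss at least one element), so 4 is optimal.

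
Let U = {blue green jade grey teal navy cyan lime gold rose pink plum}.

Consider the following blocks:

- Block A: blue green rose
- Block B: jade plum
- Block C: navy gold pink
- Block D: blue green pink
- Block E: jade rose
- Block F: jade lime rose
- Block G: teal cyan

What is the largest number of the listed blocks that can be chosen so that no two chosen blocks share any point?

A, B, C, G are pairwise disjoint (A={blue,green,rose}; B={jade,plum}; C={navy,gold,pink}; G={teal,cyan}).
Every remaining block overlaps one of these, and no 5 of the listed blocks are pairwise disjoint, so 4 is the maximum.

4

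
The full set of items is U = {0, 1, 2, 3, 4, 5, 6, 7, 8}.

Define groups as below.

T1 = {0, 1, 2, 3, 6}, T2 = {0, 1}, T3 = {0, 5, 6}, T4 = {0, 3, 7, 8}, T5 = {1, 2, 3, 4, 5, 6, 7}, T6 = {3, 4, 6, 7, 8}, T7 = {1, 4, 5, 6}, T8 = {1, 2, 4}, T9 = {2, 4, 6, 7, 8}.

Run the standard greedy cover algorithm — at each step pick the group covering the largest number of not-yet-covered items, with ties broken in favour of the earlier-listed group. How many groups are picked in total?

2

Greedy: pick T5 (covers 7 new) → pick T4 (covers 2 new). Total picks: 2.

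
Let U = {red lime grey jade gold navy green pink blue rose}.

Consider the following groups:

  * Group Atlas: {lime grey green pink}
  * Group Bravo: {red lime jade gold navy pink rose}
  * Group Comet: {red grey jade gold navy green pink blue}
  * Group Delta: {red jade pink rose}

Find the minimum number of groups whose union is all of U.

2

Bravo and Comet together: Bravo ∪ Comet = {red, lime, grey, jade, gold, navy, green, pink, blue, rose} — every element is covered.
No single group has all 10 elements (the largest, Comet, has 8), so 2 is optimal.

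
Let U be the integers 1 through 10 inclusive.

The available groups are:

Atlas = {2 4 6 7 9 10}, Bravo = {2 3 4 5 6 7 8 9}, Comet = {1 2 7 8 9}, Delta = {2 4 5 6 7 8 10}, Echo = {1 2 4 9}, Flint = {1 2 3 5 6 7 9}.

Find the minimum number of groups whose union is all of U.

2

Delta and Flint together: Delta ∪ Flint = {1, 2, 3, 4, 5, 6, 7, 8, 9, 10} — every point is covered.
No single group has all 10 points (the largest, Bravo, has 8), so 2 is optimal.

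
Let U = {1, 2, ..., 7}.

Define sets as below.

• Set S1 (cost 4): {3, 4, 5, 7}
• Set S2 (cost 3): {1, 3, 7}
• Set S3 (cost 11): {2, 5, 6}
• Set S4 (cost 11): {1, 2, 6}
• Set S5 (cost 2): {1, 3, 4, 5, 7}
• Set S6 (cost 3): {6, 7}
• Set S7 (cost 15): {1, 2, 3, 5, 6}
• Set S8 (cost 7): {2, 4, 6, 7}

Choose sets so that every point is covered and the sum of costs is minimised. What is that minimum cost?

S5, S8 together cover every point (S5 ∪ S8 = {1, 2, 3, 4, 5, 6, 7}); total cost 2 + 7 = 9.
The greedy pick S5, S6, S8 costs 12; no covering selection beats 9.

9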